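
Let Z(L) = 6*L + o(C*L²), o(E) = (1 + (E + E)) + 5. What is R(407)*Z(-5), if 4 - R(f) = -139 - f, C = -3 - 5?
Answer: -233200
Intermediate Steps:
C = -8
R(f) = 143 + f (R(f) = 4 - (-139 - f) = 4 + (139 + f) = 143 + f)
o(E) = 6 + 2*E (o(E) = (1 + 2*E) + 5 = 6 + 2*E)
Z(L) = 6 - 16*L² + 6*L (Z(L) = 6*L + (6 + 2*(-8*L²)) = 6*L + (6 - 16*L²) = 6 - 16*L² + 6*L)
R(407)*Z(-5) = (143 + 407)*(6 - 16*(-5)² + 6*(-5)) = 550*(6 - 16*25 - 30) = 550*(6 - 400 - 30) = 550*(-424) = -233200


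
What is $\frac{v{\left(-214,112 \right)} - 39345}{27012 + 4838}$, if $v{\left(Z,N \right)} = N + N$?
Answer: $- \frac{39121}{31850} \approx -1.2283$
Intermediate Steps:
$v{\left(Z,N \right)} = 2 N$
$\frac{v{\left(-214,112 \right)} - 39345}{27012 + 4838} = \frac{2 \cdot 112 - 39345}{27012 + 4838} = \frac{224 - 39345}{31850} = \left(-39121\right) \frac{1}{31850} = - \frac{39121}{31850}$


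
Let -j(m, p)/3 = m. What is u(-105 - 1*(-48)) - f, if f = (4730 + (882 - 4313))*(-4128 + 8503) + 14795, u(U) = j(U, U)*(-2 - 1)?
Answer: -5698433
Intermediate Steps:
j(m, p) = -3*m
u(U) = 9*U (u(U) = (-3*U)*(-2 - 1) = -3*U*(-3) = 9*U)
f = 5697920 (f = (4730 - 3431)*4375 + 14795 = 1299*4375 + 14795 = 5683125 + 14795 = 5697920)
u(-105 - 1*(-48)) - f = 9*(-105 - 1*(-48)) - 1*5697920 = 9*(-105 + 48) - 5697920 = 9*(-57) - 5697920 = -513 - 5697920 = -5698433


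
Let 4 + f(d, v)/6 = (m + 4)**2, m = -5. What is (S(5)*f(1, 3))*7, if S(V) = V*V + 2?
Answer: -3402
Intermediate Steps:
S(V) = 2 + V**2 (S(V) = V**2 + 2 = 2 + V**2)
f(d, v) = -18 (f(d, v) = -24 + 6*(-5 + 4)**2 = -24 + 6*(-1)**2 = -24 + 6*1 = -24 + 6 = -18)
(S(5)*f(1, 3))*7 = ((2 + 5**2)*(-18))*7 = ((2 + 25)*(-18))*7 = (27*(-18))*7 = -486*7 = -3402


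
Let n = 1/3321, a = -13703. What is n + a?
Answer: -45507662/3321 ≈ -13703.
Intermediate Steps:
n = 1/3321 ≈ 0.00030111
n + a = 1/3321 - 13703 = -45507662/3321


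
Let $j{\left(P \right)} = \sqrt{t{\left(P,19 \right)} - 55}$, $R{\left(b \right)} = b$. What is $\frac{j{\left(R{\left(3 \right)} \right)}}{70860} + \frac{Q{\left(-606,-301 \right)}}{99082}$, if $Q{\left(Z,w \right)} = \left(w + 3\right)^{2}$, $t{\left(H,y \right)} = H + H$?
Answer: $\frac{44402}{49541} + \frac{7 i}{70860} \approx 0.89627 + 9.8786 \cdot 10^{-5} i$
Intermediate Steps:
$t{\left(H,y \right)} = 2 H$
$j{\left(P \right)} = \sqrt{-55 + 2 P}$ ($j{\left(P \right)} = \sqrt{2 P - 55} = \sqrt{-55 + 2 P}$)
$Q{\left(Z,w \right)} = \left(3 + w\right)^{2}$
$\frac{j{\left(R{\left(3 \right)} \right)}}{70860} + \frac{Q{\left(-606,-301 \right)}}{99082} = \frac{\sqrt{-55 + 2 \cdot 3}}{70860} + \frac{\left(3 - 301\right)^{2}}{99082} = \sqrt{-55 + 6} \cdot \frac{1}{70860} + \left(-298\right)^{2} \cdot \frac{1}{99082} = \sqrt{-49} \cdot \frac{1}{70860} + 88804 \cdot \frac{1}{99082} = 7 i \frac{1}{70860} + \frac{44402}{49541} = \frac{7 i}{70860} + \frac{44402}{49541} = \frac{44402}{49541} + \frac{7 i}{70860}$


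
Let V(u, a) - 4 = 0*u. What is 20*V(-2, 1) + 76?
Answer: 156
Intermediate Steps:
V(u, a) = 4 (V(u, a) = 4 + 0*u = 4 + 0 = 4)
20*V(-2, 1) + 76 = 20*4 + 76 = 80 + 76 = 156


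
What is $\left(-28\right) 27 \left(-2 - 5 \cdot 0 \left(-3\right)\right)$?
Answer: $1512$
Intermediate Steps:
$\left(-28\right) 27 \left(-2 - 5 \cdot 0 \left(-3\right)\right) = - 756 \left(-2 - 0\right) = - 756 \left(-2 + 0\right) = \left(-756\right) \left(-2\right) = 1512$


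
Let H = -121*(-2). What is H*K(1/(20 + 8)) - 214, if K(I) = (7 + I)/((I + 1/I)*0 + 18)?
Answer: -30091/252 ≈ -119.41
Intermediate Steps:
K(I) = 7/18 + I/18 (K(I) = (7 + I)/((I + 1/I)*0 + 18) = (7 + I)/(0 + 18) = (7 + I)/18 = (7 + I)*(1/18) = 7/18 + I/18)
H = 242
H*K(1/(20 + 8)) - 214 = 242*(7/18 + 1/(18*(20 + 8))) - 214 = 242*(7/18 + (1/18)/28) - 214 = 242*(7/18 + (1/18)*(1/28)) - 214 = 242*(7/18 + 1/504) - 214 = 242*(197/504) - 214 = 23837/252 - 214 = -30091/252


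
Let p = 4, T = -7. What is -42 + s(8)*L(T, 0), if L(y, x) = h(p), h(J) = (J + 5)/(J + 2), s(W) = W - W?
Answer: -42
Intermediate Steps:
s(W) = 0
h(J) = (5 + J)/(2 + J)
L(y, x) = 3/2 (L(y, x) = (5 + 4)/(2 + 4) = 9/6 = (⅙)*9 = 3/2)
-42 + s(8)*L(T, 0) = -42 + 0*(3/2) = -42 + 0 = -42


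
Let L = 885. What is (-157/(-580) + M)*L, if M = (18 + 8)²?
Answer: 69425949/116 ≈ 5.9850e+5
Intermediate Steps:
M = 676 (M = 26² = 676)
(-157/(-580) + M)*L = (-157/(-580) + 676)*885 = (-157*(-1/580) + 676)*885 = (157/580 + 676)*885 = (392237/580)*885 = 69425949/116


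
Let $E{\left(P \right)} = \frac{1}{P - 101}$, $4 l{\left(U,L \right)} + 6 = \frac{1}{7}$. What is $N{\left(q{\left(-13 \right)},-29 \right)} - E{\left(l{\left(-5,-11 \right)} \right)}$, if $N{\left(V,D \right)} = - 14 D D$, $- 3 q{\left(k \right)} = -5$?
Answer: $- \frac{33779578}{2869} \approx -11774.0$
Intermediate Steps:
$q{\left(k \right)} = \frac{5}{3}$ ($q{\left(k \right)} = \left(- \frac{1}{3}\right) \left(-5\right) = \frac{5}{3}$)
$l{\left(U,L \right)} = - \frac{41}{28}$ ($l{\left(U,L \right)} = - \frac{3}{2} + \frac{1}{4 \cdot 7} = - \frac{3}{2} + \frac{1}{4} \cdot \frac{1}{7} = - \frac{3}{2} + \frac{1}{28} = - \frac{41}{28}$)
$N{\left(V,D \right)} = - 14 D^{2}$
$E{\left(P \right)} = \frac{1}{-101 + P}$ ($E{\left(P \right)} = \frac{1}{P - 101} = \frac{1}{-101 + P}$)
$N{\left(q{\left(-13 \right)},-29 \right)} - E{\left(l{\left(-5,-11 \right)} \right)} = - 14 \left(-29\right)^{2} - \frac{1}{-101 - \frac{41}{28}} = \left(-14\right) 841 - \frac{1}{- \frac{2869}{28}} = -11774 - - \frac{28}{2869} = -11774 + \frac{28}{2869} = - \frac{33779578}{2869}$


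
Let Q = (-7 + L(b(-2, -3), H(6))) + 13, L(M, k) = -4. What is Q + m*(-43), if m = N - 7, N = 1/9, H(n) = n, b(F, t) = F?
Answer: 2684/9 ≈ 298.22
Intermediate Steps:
N = 1/9 ≈ 0.11111
m = -62/9 (m = 1/9 - 7 = -62/9 ≈ -6.8889)
Q = 2 (Q = (-7 - 4) + 13 = -11 + 13 = 2)
Q + m*(-43) = 2 - 62/9*(-43) = 2 + 2666/9 = 2684/9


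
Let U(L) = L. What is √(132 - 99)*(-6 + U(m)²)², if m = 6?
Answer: 900*√33 ≈ 5170.1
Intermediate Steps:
√(132 - 99)*(-6 + U(m)²)² = √(132 - 99)*(-6 + 6²)² = √33*(-6 + 36)² = √33*30² = √33*900 = 900*√33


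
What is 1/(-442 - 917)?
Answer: -1/1359 ≈ -0.00073584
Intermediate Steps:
1/(-442 - 917) = 1/(-1359) = -1/1359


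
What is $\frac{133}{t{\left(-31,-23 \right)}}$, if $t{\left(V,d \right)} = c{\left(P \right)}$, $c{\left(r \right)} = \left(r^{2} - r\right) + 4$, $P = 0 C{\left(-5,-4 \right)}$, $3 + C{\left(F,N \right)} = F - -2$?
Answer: $\frac{133}{4} \approx 33.25$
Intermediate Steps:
$C{\left(F,N \right)} = -1 + F$ ($C{\left(F,N \right)} = -3 + \left(F - -2\right) = -3 + \left(F + 2\right) = -3 + \left(2 + F\right) = -1 + F$)
$P = 0$ ($P = 0 \left(-1 - 5\right) = 0 \left(-6\right) = 0$)
$c{\left(r \right)} = 4 + r^{2} - r$
$t{\left(V,d \right)} = 4$ ($t{\left(V,d \right)} = 4 + 0^{2} - 0 = 4 + 0 + 0 = 4$)
$\frac{133}{t{\left(-31,-23 \right)}} = \frac{133}{4}$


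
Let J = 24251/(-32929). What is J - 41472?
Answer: -1365655739/32929 ≈ -41473.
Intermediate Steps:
J = -24251/32929 (J = 24251*(-1/32929) = -24251/32929 ≈ -0.73646)
J - 41472 = -24251/32929 - 41472 = -1365655739/32929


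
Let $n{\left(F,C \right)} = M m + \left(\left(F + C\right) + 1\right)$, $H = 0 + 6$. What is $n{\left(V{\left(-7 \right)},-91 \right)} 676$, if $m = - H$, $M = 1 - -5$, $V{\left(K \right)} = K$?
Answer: $-89908$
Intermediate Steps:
$M = 6$ ($M = 1 + 5 = 6$)
$H = 6$
$m = -6$ ($m = \left(-1\right) 6 = -6$)
$n{\left(F,C \right)} = -35 + C + F$ ($n{\left(F,C \right)} = 6 \left(-6\right) + \left(\left(F + C\right) + 1\right) = -36 + \left(\left(C + F\right) + 1\right) = -36 + \left(1 + C + F\right) = -35 + C + F$)
$n{\left(V{\left(-7 \right)},-91 \right)} 676 = \left(-35 - 91 - 7\right) 676 = \left(-133\right) 676 = -89908$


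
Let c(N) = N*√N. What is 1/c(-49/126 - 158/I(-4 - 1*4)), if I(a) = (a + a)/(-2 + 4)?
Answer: 216*√697/485809 ≈ 0.011738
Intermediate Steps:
I(a) = a (I(a) = (2*a)/2 = (2*a)*(½) = a)
c(N) = N^(3/2)
1/c(-49/126 - 158/I(-4 - 1*4)) = 1/((-49/126 - 158/(-4 - 1*4))^(3/2)) = 1/((-49*1/126 - 158/(-4 - 4))^(3/2)) = 1/((-7/18 - 158/(-8))^(3/2)) = 1/((-7/18 - 158*(-⅛))^(3/2)) = 1/((-7/18 + 79/4)^(3/2)) = 1/((697/36)^(3/2)) = 1/(697*√697/216) = 216*√697/485809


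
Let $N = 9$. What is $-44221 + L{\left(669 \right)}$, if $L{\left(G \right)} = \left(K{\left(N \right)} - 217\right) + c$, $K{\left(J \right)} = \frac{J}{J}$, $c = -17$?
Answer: $-44454$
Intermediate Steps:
$K{\left(J \right)} = 1$
$L{\left(G \right)} = -233$ ($L{\left(G \right)} = \left(1 - 217\right) - 17 = -216 - 17 = -233$)
$-44221 + L{\left(669 \right)} = -44221 - 233 = -44454$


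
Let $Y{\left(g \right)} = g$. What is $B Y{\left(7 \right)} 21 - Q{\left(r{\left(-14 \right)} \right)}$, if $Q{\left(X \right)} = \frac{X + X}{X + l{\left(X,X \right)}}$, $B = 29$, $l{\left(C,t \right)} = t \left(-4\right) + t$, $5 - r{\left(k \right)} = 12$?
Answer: $4264$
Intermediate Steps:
$r{\left(k \right)} = -7$ ($r{\left(k \right)} = 5 - 12 = -7$)
$l{\left(C,t \right)} = - 3 t$ ($l{\left(C,t \right)} = - 4 t + t = - 3 t$)
$Q{\left(X \right)} = -1$ ($Q{\left(X \right)} = \frac{X + X}{X - 3 X} = \frac{2 X}{\left(-2\right) X} = 2 X \left(- \frac{1}{2 X}\right) = -1$)
$B Y{\left(7 \right)} 21 - Q{\left(r{\left(-14 \right)} \right)} = 29 \cdot 7 \cdot 21 - -1 = 203 \cdot 21 + 1 = 4263 + 1 = 4264$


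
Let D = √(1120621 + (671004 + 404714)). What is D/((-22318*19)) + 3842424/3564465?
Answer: 1280808/1188155 - √2196339/424042 ≈ 1.0745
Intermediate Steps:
D = √2196339 (D = √(1120621 + 1075718) = √2196339 ≈ 1482.0)
D/((-22318*19)) + 3842424/3564465 = √2196339/((-22318*19)) + 3842424/3564465 = √2196339/(-424042) + 3842424*(1/3564465) = √2196339*(-1/424042) + 1280808/1188155 = -√2196339/424042 + 1280808/1188155 = 1280808/1188155 - √2196339/424042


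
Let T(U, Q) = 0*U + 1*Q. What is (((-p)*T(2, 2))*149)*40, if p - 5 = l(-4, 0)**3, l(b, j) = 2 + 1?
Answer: -381440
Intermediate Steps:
T(U, Q) = Q (T(U, Q) = 0 + Q = Q)
l(b, j) = 3
p = 32 (p = 5 + 3**3 = 5 + 27 = 32)
(((-p)*T(2, 2))*149)*40 = ((-1*32*2)*149)*40 = (-32*2*149)*40 = -64*149*40 = -9536*40 = -381440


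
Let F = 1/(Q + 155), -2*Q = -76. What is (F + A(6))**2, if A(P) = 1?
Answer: 37636/37249 ≈ 1.0104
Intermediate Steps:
Q = 38 (Q = -1/2*(-76) = 38)
F = 1/193 (F = 1/(38 + 155) = 1/193 ≈ 0.0051813)
(F + A(6))**2 = (1/193 + 1)**2 = (194/193)**2 = 37636/37249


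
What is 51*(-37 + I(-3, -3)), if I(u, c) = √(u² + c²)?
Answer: -1887 + 153*√2 ≈ -1670.6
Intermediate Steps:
I(u, c) = √(c² + u²)
51*(-37 + I(-3, -3)) = 51*(-37 + √((-3)² + (-3)²)) = 51*(-37 + √(9 + 9)) = 51*(-37 + √18) = 51*(-37 + 3*√2) = -1887 + 153*√2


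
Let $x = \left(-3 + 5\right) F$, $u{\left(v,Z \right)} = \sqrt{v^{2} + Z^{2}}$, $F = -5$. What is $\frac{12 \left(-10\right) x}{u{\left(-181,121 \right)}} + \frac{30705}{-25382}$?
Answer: $- \frac{30705}{25382} + \frac{600 \sqrt{47402}}{23701} \approx 4.3019$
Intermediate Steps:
$u{\left(v,Z \right)} = \sqrt{Z^{2} + v^{2}}$
$x = -10$ ($x = \left(-3 + 5\right) \left(-5\right) = 2 \left(-5\right) = -10$)
$\frac{12 \left(-10\right) x}{u{\left(-181,121 \right)}} + \frac{30705}{-25382} = \frac{12 \left(-10\right) \left(-10\right)}{\sqrt{121^{2} + \left(-181\right)^{2}}} + \frac{30705}{-25382} = \frac{\left(-120\right) \left(-10\right)}{\sqrt{14641 + 32761}} + 30705 \left(- \frac{1}{25382}\right) = \frac{1200}{\sqrt{47402}} - \frac{30705}{25382} = 1200 \frac{\sqrt{47402}}{47402} - \frac{30705}{25382} = \frac{600 \sqrt{47402}}{23701} - \frac{30705}{25382} = - \frac{30705}{25382} + \frac{600 \sqrt{47402}}{23701}$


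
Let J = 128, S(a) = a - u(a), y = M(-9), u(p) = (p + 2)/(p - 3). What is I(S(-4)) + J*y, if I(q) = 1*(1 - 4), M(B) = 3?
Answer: 381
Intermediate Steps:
u(p) = (2 + p)/(-3 + p)
y = 3
S(a) = a - (2 + a)/(-3 + a)
I(q) = -3 (I(q) = 1*(-3) = -3)
I(S(-4)) + J*y = -3 + 128*3 = -3 + 384 = 381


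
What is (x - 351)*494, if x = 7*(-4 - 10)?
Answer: -221806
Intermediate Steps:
x = -98 (x = 7*(-14) = -98)
(x - 351)*494 = (-98 - 351)*494 = -449*494 = -221806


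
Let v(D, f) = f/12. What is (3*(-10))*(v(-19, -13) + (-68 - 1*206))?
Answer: 16505/2 ≈ 8252.5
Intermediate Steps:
v(D, f) = f/12 (v(D, f) = f*(1/12) = f/12)
(3*(-10))*(v(-19, -13) + (-68 - 1*206)) = (3*(-10))*((1/12)*(-13) + (-68 - 1*206)) = -30*(-13/12 + (-68 - 206)) = -30*(-13/12 - 274) = -30*(-3301/12) = 16505/2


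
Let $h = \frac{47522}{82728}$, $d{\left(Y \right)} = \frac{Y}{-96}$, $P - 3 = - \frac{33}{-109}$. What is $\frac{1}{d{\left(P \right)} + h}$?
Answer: $\frac{2254338}{1217417} \approx 1.8517$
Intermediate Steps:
$P = \frac{360}{109}$ ($P = 3 - \frac{33}{-109} = 3 - - \frac{33}{109} = 3 + \frac{33}{109} = \frac{360}{109} \approx 3.3028$)
$d{\left(Y \right)} = - \frac{Y}{96}$ ($d{\left(Y \right)} = Y \left(- \frac{1}{96}\right) = - \frac{Y}{96}$)
$h = \frac{23761}{41364}$ ($h = 47522 \cdot \frac{1}{82728} = \frac{23761}{41364} \approx 0.57444$)
$\frac{1}{d{\left(P \right)} + h} = \frac{1}{\left(- \frac{1}{96}\right) \frac{360}{109} + \frac{23761}{41364}} = \frac{1}{- \frac{15}{436} + \frac{23761}{41364}} = \frac{1}{\frac{1217417}{2254338}} = \frac{2254338}{1217417}$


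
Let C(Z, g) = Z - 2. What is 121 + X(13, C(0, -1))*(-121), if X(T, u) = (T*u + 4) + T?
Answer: 1210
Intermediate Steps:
C(Z, g) = -2 + Z
X(T, u) = 4 + T + T*u (X(T, u) = (4 + T*u) + T = 4 + T + T*u)
121 + X(13, C(0, -1))*(-121) = 121 + (4 + 13 + 13*(-2 + 0))*(-121) = 121 + (4 + 13 + 13*(-2))*(-121) = 121 + (4 + 13 - 26)*(-121) = 121 - 9*(-121) = 121 + 1089 = 1210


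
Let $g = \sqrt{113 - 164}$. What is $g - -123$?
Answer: $123 + i \sqrt{51} \approx 123.0 + 7.1414 i$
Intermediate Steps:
$g = i \sqrt{51}$ ($g = \sqrt{-51} = i \sqrt{51} \approx 7.1414 i$)
$g - -123 = i \sqrt{51} - -123 = i \sqrt{51} + 123 = 123 + i \sqrt{51}$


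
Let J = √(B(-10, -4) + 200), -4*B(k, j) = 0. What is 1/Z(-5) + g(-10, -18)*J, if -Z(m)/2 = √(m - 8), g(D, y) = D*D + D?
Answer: 900*√2 + I*√13/26 ≈ 1272.8 + 0.13867*I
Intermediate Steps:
B(k, j) = 0 (B(k, j) = -¼*0 = 0)
g(D, y) = D + D² (g(D, y) = D² + D = D + D²)
Z(m) = -2*√(-8 + m) (Z(m) = -2*√(m - 8) = -2*√(-8 + m))
J = 10*√2 (J = √(0 + 200) = √200 = 10*√2 ≈ 14.142)
1/Z(-5) + g(-10, -18)*J = 1/(-2*√(-8 - 5)) + (-10*(1 - 10))*(10*√2) = 1/(-2*I*√13) + (-10*(-9))*(10*√2) = 1/(-2*I*√13) + 90*(10*√2) = 1/(-2*I*√13) + 900*√2 = I*√13/26 + 900*√2 = 900*√2 + I*√13/26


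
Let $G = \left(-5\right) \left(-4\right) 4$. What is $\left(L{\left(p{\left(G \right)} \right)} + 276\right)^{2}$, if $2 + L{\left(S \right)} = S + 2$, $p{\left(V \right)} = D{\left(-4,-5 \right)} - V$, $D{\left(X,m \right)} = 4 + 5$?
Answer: $42025$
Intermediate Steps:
$G = 80$ ($G = 20 \cdot 4 = 80$)
$D{\left(X,m \right)} = 9$
$p{\left(V \right)} = 9 - V$
$L{\left(S \right)} = S$ ($L{\left(S \right)} = -2 + \left(S + 2\right) = -2 + \left(2 + S\right) = S$)
$\left(L{\left(p{\left(G \right)} \right)} + 276\right)^{2} = \left(\left(9 - 80\right) + 276\right)^{2} = \left(-71 + 276\right)^{2} = 205^{2} = 42025$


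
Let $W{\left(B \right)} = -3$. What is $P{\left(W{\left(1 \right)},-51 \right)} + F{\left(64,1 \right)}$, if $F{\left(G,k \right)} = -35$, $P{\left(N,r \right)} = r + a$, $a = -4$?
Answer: $-90$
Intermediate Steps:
$P{\left(N,r \right)} = -4 + r$ ($P{\left(N,r \right)} = r - 4 = -4 + r$)
$P{\left(W{\left(1 \right)},-51 \right)} + F{\left(64,1 \right)} = \left(-4 - 51\right) - 35 = -55 - 35 = -90$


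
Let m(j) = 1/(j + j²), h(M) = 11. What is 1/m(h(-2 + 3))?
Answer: 132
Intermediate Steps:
1/m(h(-2 + 3)) = 1/(1/(11*(1 + 11))) = 1/((1/11)/12) = 1/((1/11)*(1/12)) = 1/(1/132) = 132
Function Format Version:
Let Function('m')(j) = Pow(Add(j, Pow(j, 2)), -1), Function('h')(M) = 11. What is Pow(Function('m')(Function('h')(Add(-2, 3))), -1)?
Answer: 132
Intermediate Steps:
Pow(Function('m')(Function('h')(Add(-2, 3))), -1) = Pow(Mul(Pow(11, -1), Pow(Add(1, 11), -1)), -1) = Pow(Mul(Rational(1, 11), Pow(12, -1)), -1) = Pow(Mul(Rational(1, 11), Rational(1, 12)), -1) = Pow(Rational(1, 132), -1) = 132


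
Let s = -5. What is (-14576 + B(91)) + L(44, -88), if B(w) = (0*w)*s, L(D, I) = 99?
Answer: -14477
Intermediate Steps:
B(w) = 0 (B(w) = (0*w)*(-5) = 0*(-5) = 0)
(-14576 + B(91)) + L(44, -88) = (-14576 + 0) + 99 = -14576 + 99 = -14477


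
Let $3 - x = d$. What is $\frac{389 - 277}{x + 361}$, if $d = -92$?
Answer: $\frac{14}{57} \approx 0.24561$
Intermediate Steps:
$x = 95$ ($x = 3 - -92 = 3 + 92 = 95$)
$\frac{389 - 277}{x + 361} = \frac{389 - 277}{95 + 361} = \frac{112}{456} = 112 \cdot \frac{1}{456} = \frac{14}{57}$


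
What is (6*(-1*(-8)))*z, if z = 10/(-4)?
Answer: -120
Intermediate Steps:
z = -5/2 (z = 10*(-¼) = -5/2 ≈ -2.5000)
(6*(-1*(-8)))*z = (6*(-1*(-8)))*(-5/2) = (6*8)*(-5/2) = 48*(-5/2) = -120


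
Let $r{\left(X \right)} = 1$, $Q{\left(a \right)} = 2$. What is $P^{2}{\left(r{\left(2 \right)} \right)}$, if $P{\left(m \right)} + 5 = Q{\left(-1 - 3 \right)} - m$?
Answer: $16$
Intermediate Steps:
$P{\left(m \right)} = -3 - m$ ($P{\left(m \right)} = -5 - \left(-2 + m\right) = -3 - m$)
$P^{2}{\left(r{\left(2 \right)} \right)} = \left(-3 - 1\right)^{2} = \left(-4\right)^{2} = 16$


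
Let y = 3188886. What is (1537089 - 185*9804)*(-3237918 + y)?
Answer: 13564751832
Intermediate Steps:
(1537089 - 185*9804)*(-3237918 + y) = (1537089 - 185*9804)*(-3237918 + 3188886) = (1537089 - 1813740)*(-49032) = -276651*(-49032) = 13564751832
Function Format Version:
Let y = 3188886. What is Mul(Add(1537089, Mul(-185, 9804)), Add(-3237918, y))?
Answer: 13564751832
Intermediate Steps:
Mul(Add(1537089, Mul(-185, 9804)), Add(-3237918, y)) = Mul(Add(1537089, Mul(-185, 9804)), Add(-3237918, 3188886)) = Mul(Add(1537089, -1813740), -49032) = Mul(-276651, -49032) = 13564751832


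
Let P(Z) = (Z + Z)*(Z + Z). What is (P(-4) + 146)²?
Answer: 44100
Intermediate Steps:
P(Z) = 4*Z² (P(Z) = (2*Z)*(2*Z) = 4*Z²)
(P(-4) + 146)² = (4*(-4)² + 146)² = (4*16 + 146)² = (64 + 146)² = 210² = 44100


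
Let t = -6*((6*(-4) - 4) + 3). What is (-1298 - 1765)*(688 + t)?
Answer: -2566794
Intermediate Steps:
t = 150 (t = -6*((-24 - 4) + 3) = -6*(-28 + 3) = -6*(-25) = 150)
(-1298 - 1765)*(688 + t) = (-1298 - 1765)*(688 + 150) = -3063*838 = -2566794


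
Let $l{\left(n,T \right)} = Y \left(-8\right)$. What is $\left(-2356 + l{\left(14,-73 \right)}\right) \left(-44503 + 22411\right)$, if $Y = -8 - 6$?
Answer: $49574448$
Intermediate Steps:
$Y = -14$ ($Y = -8 - 6 = -14$)
$l{\left(n,T \right)} = 112$ ($l{\left(n,T \right)} = \left(-14\right) \left(-8\right) = 112$)
$\left(-2356 + l{\left(14,-73 \right)}\right) \left(-44503 + 22411\right) = \left(-2356 + 112\right) \left(-44503 + 22411\right) = \left(-2244\right) \left(-22092\right) = 49574448$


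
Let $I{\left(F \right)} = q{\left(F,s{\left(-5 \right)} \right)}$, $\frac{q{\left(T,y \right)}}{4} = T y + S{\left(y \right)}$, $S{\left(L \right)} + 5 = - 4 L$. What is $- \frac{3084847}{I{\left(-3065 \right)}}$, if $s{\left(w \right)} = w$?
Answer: $- \frac{3084847}{61360} \approx -50.275$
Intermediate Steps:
$S{\left(L \right)} = -5 - 4 L$
$q{\left(T,y \right)} = -20 - 16 y + 4 T y$ ($q{\left(T,y \right)} = 4 \left(T y - \left(5 + 4 y\right)\right) = 4 \left(-5 - 4 y + T y\right) = -20 - 16 y + 4 T y$)
$I{\left(F \right)} = 60 - 20 F$ ($I{\left(F \right)} = -20 - -80 + 4 F \left(-5\right) = -20 + 80 - 20 F = 60 - 20 F$)
$- \frac{3084847}{I{\left(-3065 \right)}} = - \frac{3084847}{60 - -61300} = - \frac{3084847}{60 + 61300} = - \frac{3084847}{61360}$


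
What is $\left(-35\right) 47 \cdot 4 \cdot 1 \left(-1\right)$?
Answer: $6580$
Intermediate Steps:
$\left(-35\right) 47 \cdot 4 \cdot 1 \left(-1\right) = - 1645 \cdot 4 \left(-1\right) = \left(-1645\right) \left(-4\right) = 6580$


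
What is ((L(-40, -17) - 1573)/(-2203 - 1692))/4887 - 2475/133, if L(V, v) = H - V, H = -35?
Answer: -2479530649/133244055 ≈ -18.609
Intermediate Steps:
L(V, v) = -35 - V
((L(-40, -17) - 1573)/(-2203 - 1692))/4887 - 2475/133 = (((-35 - 1*(-40)) - 1573)/(-2203 - 1692))/4887 - 2475/133 = (((-35 + 40) - 1573)/(-3895))*(1/4887) - 2475*1/133 = ((5 - 1573)*(-1/3895))*(1/4887) - 2475/133 = -1568*(-1/3895)*(1/4887) - 2475/133 = (1568/3895)*(1/4887) - 2475/133 = 1568/19034865 - 2475/133 = -2479530649/133244055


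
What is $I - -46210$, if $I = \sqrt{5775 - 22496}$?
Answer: $46210 + i \sqrt{16721} \approx 46210.0 + 129.31 i$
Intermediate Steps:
$I = i \sqrt{16721}$ ($I = \sqrt{-16721} = i \sqrt{16721} \approx 129.31 i$)
$I - -46210 = i \sqrt{16721} - -46210 = i \sqrt{16721} + 46210 = 46210 + i \sqrt{16721}$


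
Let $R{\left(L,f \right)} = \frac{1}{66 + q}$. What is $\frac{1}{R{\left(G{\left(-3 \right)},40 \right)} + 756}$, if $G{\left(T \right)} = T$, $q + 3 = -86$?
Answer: $\frac{23}{17387} \approx 0.0013228$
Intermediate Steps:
$q = -89$ ($q = -3 - 86 = -89$)
$R{\left(L,f \right)} = - \frac{1}{23}$ ($R{\left(L,f \right)} = \frac{1}{66 - 89} = \frac{1}{-23} = - \frac{1}{23}$)
$\frac{1}{R{\left(G{\left(-3 \right)},40 \right)} + 756} = \frac{1}{- \frac{1}{23} + 756} = \frac{1}{\frac{17387}{23}} = \frac{23}{17387}$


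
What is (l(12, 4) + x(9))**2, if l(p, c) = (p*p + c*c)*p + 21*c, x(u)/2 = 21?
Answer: 4186116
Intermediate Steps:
x(u) = 42 (x(u) = 2*21 = 42)
l(p, c) = 21*c + p*(c**2 + p**2) (l(p, c) = (p**2 + c**2)*p + 21*c = (c**2 + p**2)*p + 21*c = p*(c**2 + p**2) + 21*c = 21*c + p*(c**2 + p**2))
(l(12, 4) + x(9))**2 = ((12**3 + 21*4 + 12*4**2) + 42)**2 = ((1728 + 84 + 12*16) + 42)**2 = ((1728 + 84 + 192) + 42)**2 = (2004 + 42)**2 = 2046**2 = 4186116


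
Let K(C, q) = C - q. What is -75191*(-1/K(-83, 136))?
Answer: -75191/219 ≈ -343.34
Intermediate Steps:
-75191*(-1/K(-83, 136)) = -75191*(-1/(-83 - 1*136)) = -75191*(-1/(-83 - 136)) = -75191/((-1*(-219))) = -75191/219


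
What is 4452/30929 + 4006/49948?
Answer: 173135035/772420846 ≈ 0.22415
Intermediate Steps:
4452/30929 + 4006/49948 = 4452*(1/30929) + 4006*(1/49948) = 4452/30929 + 2003/24974 = 173135035/772420846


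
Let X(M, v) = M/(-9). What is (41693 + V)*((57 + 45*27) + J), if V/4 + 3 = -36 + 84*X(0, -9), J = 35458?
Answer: 1525654010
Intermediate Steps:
X(M, v) = -M/9 (X(M, v) = M*(-⅑) = -M/9)
V = -156 (V = -12 + 4*(-36 + 84*(-⅑*0)) = -12 + 4*(-36 + 84*0) = -12 + 4*(-36 + 0) = -12 + 4*(-36) = -12 - 144 = -156)
(41693 + V)*((57 + 45*27) + J) = (41693 - 156)*((57 + 45*27) + 35458) = 41537*((57 + 1215) + 35458) = 41537*(1272 + 35458) = 41537*36730 = 1525654010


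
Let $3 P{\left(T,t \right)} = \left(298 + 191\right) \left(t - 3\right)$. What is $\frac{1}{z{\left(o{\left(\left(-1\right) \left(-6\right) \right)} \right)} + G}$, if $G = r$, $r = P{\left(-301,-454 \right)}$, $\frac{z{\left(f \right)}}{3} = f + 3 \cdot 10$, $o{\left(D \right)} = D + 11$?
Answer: $- \frac{1}{74350} \approx -1.345 \cdot 10^{-5}$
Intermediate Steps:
$o{\left(D \right)} = 11 + D$
$P{\left(T,t \right)} = -489 + 163 t$ ($P{\left(T,t \right)} = \frac{\left(298 + 191\right) \left(t - 3\right)}{3} = \frac{489 \left(-3 + t\right)}{3} = \frac{-1467 + 489 t}{3} = -489 + 163 t$)
$z{\left(f \right)} = 90 + 3 f$ ($z{\left(f \right)} = 3 \left(f + 3 \cdot 10\right) = 3 \left(f + 30\right) = 3 \left(30 + f\right) = 90 + 3 f$)
$r = -74491$ ($r = -489 + 163 \left(-454\right) = -489 - 74002 = -74491$)
$G = -74491$
$\frac{1}{z{\left(o{\left(\left(-1\right) \left(-6\right) \right)} \right)} + G} = \frac{1}{\left(90 + 3 \left(11 - -6\right)\right) - 74491} = \frac{1}{\left(90 + 3 \left(11 + 6\right)\right) - 74491} = \frac{1}{\left(90 + 3 \cdot 17\right) - 74491} = \frac{1}{\left(90 + 51\right) - 74491} = \frac{1}{141 - 74491} = \frac{1}{-74350} = - \frac{1}{74350}$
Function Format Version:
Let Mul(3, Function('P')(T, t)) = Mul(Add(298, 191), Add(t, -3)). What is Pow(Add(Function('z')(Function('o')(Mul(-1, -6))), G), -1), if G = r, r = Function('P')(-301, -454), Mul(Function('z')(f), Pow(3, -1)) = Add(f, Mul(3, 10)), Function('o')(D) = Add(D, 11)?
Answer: Rational(-1, 74350) ≈ -1.3450e-5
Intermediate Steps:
Function('o')(D) = Add(11, D)
Function('P')(T, t) = Add(-489, Mul(163, t)) (Function('P')(T, t) = Mul(Rational(1, 3), Mul(Add(298, 191), Add(t, -3))) = Mul(Rational(1, 3), Mul(489, Add(-3, t))) = Mul(Rational(1, 3), Add(-1467, Mul(489, t))) = Add(-489, Mul(163, t)))
Function('z')(f) = Add(90, Mul(3, f)) (Function('z')(f) = Mul(3, Add(f, Mul(3, 10))) = Mul(3, Add(f, 30)) = Mul(3, Add(30, f)) = Add(90, Mul(3, f)))
r = -74491 (r = Add(-489, Mul(163, -454)) = Add(-489, -74002) = -74491)
G = -74491
Pow(Add(Function('z')(Function('o')(Mul(-1, -6))), G), -1) = Pow(Add(Add(90, Mul(3, Add(11, Mul(-1, -6)))), -74491), -1) = Pow(Add(Add(90, Mul(3, Add(11, 6))), -74491), -1) = Pow(Add(Add(90, Mul(3, 17)), -74491), -1) = Pow(Add(Add(90, 51), -74491), -1) = Pow(Add(141, -74491), -1) = Pow(-74350, -1) = Rational(-1, 74350)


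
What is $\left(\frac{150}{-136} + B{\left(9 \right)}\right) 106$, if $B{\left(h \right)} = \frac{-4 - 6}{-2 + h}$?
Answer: $- \frac{63865}{238} \approx -268.34$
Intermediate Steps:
$B{\left(h \right)} = - \frac{10}{-2 + h}$
$\left(\frac{150}{-136} + B{\left(9 \right)}\right) 106 = \left(\frac{150}{-136} - \frac{10}{-2 + 9}\right) 106 = \left(150 \left(- \frac{1}{136}\right) - \frac{10}{7}\right) 106 = \left(- \frac{75}{68} - \frac{10}{7}\right) 106 = \left(- \frac{1205}{476}\right) 106 = - \frac{63865}{238}$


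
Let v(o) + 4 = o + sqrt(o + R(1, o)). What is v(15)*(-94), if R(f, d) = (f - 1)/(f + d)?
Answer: -1034 - 94*sqrt(15) ≈ -1398.1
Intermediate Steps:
R(f, d) = (-1 + f)/(d + f)
v(o) = -4 + o + sqrt(o) (v(o) = -4 + (o + sqrt(o + (-1 + 1)/(o + 1))) = -4 + (o + sqrt(o + 0/(1 + o))) = -4 + (o + sqrt(o + 0)) = -4 + (o + sqrt(o)) = -4 + o + sqrt(o))
v(15)*(-94) = (-4 + 15 + sqrt(15))*(-94) = (11 + sqrt(15))*(-94) = -1034 - 94*sqrt(15)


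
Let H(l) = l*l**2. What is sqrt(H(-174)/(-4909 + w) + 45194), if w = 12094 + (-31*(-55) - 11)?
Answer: sqrt(3516168368258)/8879 ≈ 211.19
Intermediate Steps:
H(l) = l**3
w = 13788 (w = 12094 + (1705 - 11) = 12094 + 1694 = 13788)
sqrt(H(-174)/(-4909 + w) + 45194) = sqrt((-174)**3/(-4909 + 13788) + 45194) = sqrt(-5268024/8879 + 45194) = sqrt(396009502/8879) = sqrt(3516168368258)/8879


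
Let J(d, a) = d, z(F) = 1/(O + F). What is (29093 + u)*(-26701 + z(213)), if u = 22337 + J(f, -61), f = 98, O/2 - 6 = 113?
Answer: -620507905200/451 ≈ -1.3758e+9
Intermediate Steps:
O = 238 (O = 12 + 2*113 = 12 + 226 = 238)
z(F) = 1/(238 + F)
u = 22435 (u = 22337 + 98 = 22435)
(29093 + u)*(-26701 + z(213)) = (29093 + 22435)*(-26701 + 1/(238 + 213)) = 51528*(-26701 + 1/451) = 51528*(-12042150/451) = -620507905200/451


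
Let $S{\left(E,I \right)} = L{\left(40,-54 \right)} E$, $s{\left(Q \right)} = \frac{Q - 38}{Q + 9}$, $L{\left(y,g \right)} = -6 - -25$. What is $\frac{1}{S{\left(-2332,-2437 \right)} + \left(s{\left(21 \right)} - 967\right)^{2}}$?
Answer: $\frac{900}{802689529} \approx 1.1212 \cdot 10^{-6}$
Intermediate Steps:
$L{\left(y,g \right)} = 19$ ($L{\left(y,g \right)} = -6 + 25 = 19$)
$s{\left(Q \right)} = \frac{-38 + Q}{9 + Q}$
$S{\left(E,I \right)} = 19 E$
$\frac{1}{S{\left(-2332,-2437 \right)} + \left(s{\left(21 \right)} - 967\right)^{2}} = \frac{1}{19 \left(-2332\right) + \left(\frac{-38 + 21}{9 + 21} - 967\right)^{2}} = \frac{1}{-44308 + \left(\frac{1}{30} \left(-17\right) - 967\right)^{2}} = \frac{1}{-44308 + \left(- \frac{17}{30} - 967\right)^{2}} = \frac{1}{-44308 + \left(- \frac{29027}{30}\right)^{2}} = \frac{1}{-44308 + \frac{842566729}{900}} = \frac{1}{\frac{802689529}{900}} = \frac{900}{802689529}$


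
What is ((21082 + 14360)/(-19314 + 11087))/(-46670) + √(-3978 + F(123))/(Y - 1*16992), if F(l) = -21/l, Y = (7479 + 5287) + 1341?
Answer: 17721/191977045 - I*√6687305/118285 ≈ 9.2308e-5 - 0.021862*I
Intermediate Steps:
Y = 14107 (Y = 12766 + 1341 = 14107)
((21082 + 14360)/(-19314 + 11087))/(-46670) + √(-3978 + F(123))/(Y - 1*16992) = ((21082 + 14360)/(-19314 + 11087))/(-46670) + √(-3978 - 21/123)/(14107 - 1*16992) = (35442/(-8227))*(-1/46670) + √(-3978 - 21*1/123)/(14107 - 16992) = (35442*(-1/8227))*(-1/46670) + √(-3978 - 7/41)/(-2885) = -35442/8227*(-1/46670) + √(-163105/41)*(-1/2885) = 17721/191977045 + (I*√6687305/41)*(-1/2885) = 17721/191977045 - I*√6687305/118285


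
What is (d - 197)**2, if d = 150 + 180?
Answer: 17689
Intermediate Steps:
d = 330
(d - 197)**2 = (330 - 197)**2 = 133**2 = 17689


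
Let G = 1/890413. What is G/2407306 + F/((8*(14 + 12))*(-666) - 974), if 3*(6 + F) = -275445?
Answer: 4473136304435110/6795955835166949 ≈ 0.65821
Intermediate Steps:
F = -91821 (F = -6 + (1/3)*(-275445) = -6 - 91815 = -91821)
G = 1/890413 ≈ 1.1231e-6
G/2407306 + F/((8*(14 + 12))*(-666) - 974) = (1/890413)/2407306 - 91821/((8*(14 + 12))*(-666) - 974) = (1/890413)*(1/2407306) - 91821/((8*26)*(-666) - 974) = 1/2143496557378 - 91821/(208*(-666) - 974) = 1/2143496557378 - 91821/(-138528 - 974) = 1/2143496557378 - 91821/(-139502) = 1/2143496557378 - 91821*(-1/139502) = 1/2143496557378 + 91821/139502 = 4473136304435110/6795955835166949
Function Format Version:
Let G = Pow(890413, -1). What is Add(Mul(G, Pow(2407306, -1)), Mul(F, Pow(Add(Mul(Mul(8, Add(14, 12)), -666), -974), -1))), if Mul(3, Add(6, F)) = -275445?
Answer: Rational(4473136304435110, 6795955835166949) ≈ 0.65821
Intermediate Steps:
F = -91821 (F = Add(-6, Mul(Rational(1, 3), -275445)) = Add(-6, -91815) = -91821)
G = Rational(1, 890413) ≈ 1.1231e-6
Add(Mul(G, Pow(2407306, -1)), Mul(F, Pow(Add(Mul(Mul(8, Add(14, 12)), -666), -974), -1))) = Add(Mul(Rational(1, 890413), Pow(2407306, -1)), Mul(-91821, Pow(Add(Mul(Mul(8, Add(14, 12)), -666), -974), -1))) = Add(Mul(Rational(1, 890413), Rational(1, 2407306)), Mul(-91821, Pow(Add(Mul(Mul(8, 26), -666), -974), -1))) = Add(Rational(1, 2143496557378), Mul(-91821, Pow(Add(Mul(208, -666), -974), -1))) = Add(Rational(1, 2143496557378), Mul(-91821, Pow(Add(-138528, -974), -1))) = Add(Rational(1, 2143496557378), Mul(-91821, Pow(-139502, -1))) = Add(Rational(1, 2143496557378), Mul(-91821, Rational(-1, 139502))) = Add(Rational(1, 2143496557378), Rational(91821, 139502)) = Rational(4473136304435110, 6795955835166949)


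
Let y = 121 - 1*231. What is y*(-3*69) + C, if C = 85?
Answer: 22855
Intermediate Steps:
y = -110 (y = 121 - 231 = -110)
y*(-3*69) + C = -(-330)*69 + 85 = -110*(-207) + 85 = 22770 + 85 = 22855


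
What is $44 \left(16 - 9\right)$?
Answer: $308$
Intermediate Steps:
$44 \left(16 - 9\right) = 44 \cdot 7 = 308$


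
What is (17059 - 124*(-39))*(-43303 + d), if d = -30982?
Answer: -1626470075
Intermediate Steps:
(17059 - 124*(-39))*(-43303 + d) = (17059 - 124*(-39))*(-43303 - 30982) = (17059 + 4836)*(-74285) = 21895*(-74285) = -1626470075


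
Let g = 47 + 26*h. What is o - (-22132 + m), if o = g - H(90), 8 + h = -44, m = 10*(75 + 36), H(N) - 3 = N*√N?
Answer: 19714 - 270*√10 ≈ 18860.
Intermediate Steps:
H(N) = 3 + N^(3/2) (H(N) = 3 + N*√N = 3 + N^(3/2))
m = 1110 (m = 10*111 = 1110)
h = -52 (h = -8 - 44 = -52)
g = -1305 (g = 47 + 26*(-52) = 47 - 1352 = -1305)
o = -1308 - 270*√10 (o = -1305 - (3 + 90^(3/2)) = -1305 - (3 + 270*√10) = -1305 + (-3 - 270*√10) = -1308 - 270*√10 ≈ -2161.8)
o - (-22132 + m) = (-1308 - 270*√10) - (-22132 + 1110) = (-1308 - 270*√10) - 1*(-21022) = (-1308 - 270*√10) + 21022 = 19714 - 270*√10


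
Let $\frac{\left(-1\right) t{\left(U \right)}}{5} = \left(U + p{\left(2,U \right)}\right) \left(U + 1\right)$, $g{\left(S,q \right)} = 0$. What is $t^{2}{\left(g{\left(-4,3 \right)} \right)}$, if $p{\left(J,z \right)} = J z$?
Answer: $0$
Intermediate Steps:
$t{\left(U \right)} = - 15 U \left(1 + U\right)$ ($t{\left(U \right)} = - 5 \left(U + 2 U\right) \left(U + 1\right) = - 5 \cdot 3 U \left(1 + U\right) = - 15 U \left(1 + U\right)$)
$t^{2}{\left(g{\left(-4,3 \right)} \right)} = \left(15 \cdot 0 \left(-1 - 0\right)\right)^{2} = \left(15 \cdot 0 \left(-1 + 0\right)\right)^{2} = \left(15 \cdot 0 \left(-1\right)\right)^{2} = 0^{2} = 0$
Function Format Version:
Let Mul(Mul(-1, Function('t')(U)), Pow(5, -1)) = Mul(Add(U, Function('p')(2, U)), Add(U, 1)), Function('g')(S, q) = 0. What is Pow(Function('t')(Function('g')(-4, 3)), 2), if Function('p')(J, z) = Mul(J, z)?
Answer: 0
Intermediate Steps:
Function('t')(U) = Mul(-15, U, Add(1, U)) (Function('t')(U) = Mul(-5, Mul(Add(U, Mul(2, U)), Add(U, 1))) = Mul(-5, Mul(Mul(3, U), Add(1, U))) = Mul(-5, Mul(3, U, Add(1, U))) = Mul(-15, U, Add(1, U)))
Pow(Function('t')(Function('g')(-4, 3)), 2) = Pow(Mul(15, 0, Add(-1, Mul(-1, 0))), 2) = Pow(Mul(15, 0, Add(-1, 0)), 2) = Pow(Mul(15, 0, -1), 2) = Pow(0, 2) = 0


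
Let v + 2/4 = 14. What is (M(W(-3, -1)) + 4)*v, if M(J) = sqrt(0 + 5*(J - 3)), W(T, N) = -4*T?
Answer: 54 + 81*sqrt(5)/2 ≈ 144.56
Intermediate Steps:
v = 27/2 (v = -1/2 + 14 = 27/2 ≈ 13.500)
M(J) = sqrt(-15 + 5*J) (M(J) = sqrt(0 + 5*(-3 + J)) = sqrt(0 + (-15 + 5*J)) = sqrt(-15 + 5*J))
(M(W(-3, -1)) + 4)*v = (sqrt(-15 + 5*(-4*(-3))) + 4)*(27/2) = (sqrt(-15 + 5*12) + 4)*(27/2) = (sqrt(-15 + 60) + 4)*(27/2) = (sqrt(45) + 4)*(27/2) = (3*sqrt(5) + 4)*(27/2) = (4 + 3*sqrt(5))*(27/2) = 54 + 81*sqrt(5)/2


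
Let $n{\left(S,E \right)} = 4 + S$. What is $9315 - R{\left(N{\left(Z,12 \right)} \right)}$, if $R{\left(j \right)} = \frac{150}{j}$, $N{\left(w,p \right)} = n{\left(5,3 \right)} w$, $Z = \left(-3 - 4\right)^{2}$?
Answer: $\frac{1369255}{147} \approx 9314.7$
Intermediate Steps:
$Z = 49$ ($Z = \left(-7\right)^{2} = 49$)
$N{\left(w,p \right)} = 9 w$ ($N{\left(w,p \right)} = \left(4 + 5\right) w = 9 w$)
$9315 - R{\left(N{\left(Z,12 \right)} \right)} = 9315 - \frac{150}{9 \cdot 49} = 9315 - \frac{150}{441} = 9315 - 150 \cdot \frac{1}{441} = 9315 - \frac{50}{147} = \frac{1369255}{147}$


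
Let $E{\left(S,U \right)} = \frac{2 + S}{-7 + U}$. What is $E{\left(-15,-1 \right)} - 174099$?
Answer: $- \frac{1392779}{8} \approx -1.741 \cdot 10^{5}$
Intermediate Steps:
$E{\left(S,U \right)} = \frac{2 + S}{-7 + U}$
$E{\left(-15,-1 \right)} - 174099 = \frac{2 - 15}{-7 - 1} - 174099 = \frac{1}{-8} \left(-13\right) - 174099 = \left(- \frac{1}{8}\right) \left(-13\right) - 174099 = \frac{13}{8} - 174099 = - \frac{1392779}{8}$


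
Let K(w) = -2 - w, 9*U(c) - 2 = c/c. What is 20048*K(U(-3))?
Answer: -140336/3 ≈ -46779.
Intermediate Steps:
U(c) = ⅓ (U(c) = 2/9 + (c/c)/9 = 2/9 + (⅑)*1 = 2/9 + ⅑ = ⅓)
20048*K(U(-3)) = 20048*(-2 - 1*⅓) = 20048*(-2 - ⅓) = 20048*(-7/3) = -140336/3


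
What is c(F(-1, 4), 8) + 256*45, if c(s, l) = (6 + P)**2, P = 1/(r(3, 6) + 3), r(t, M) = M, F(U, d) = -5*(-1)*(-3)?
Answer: 936145/81 ≈ 11557.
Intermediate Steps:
F(U, d) = -15 (F(U, d) = 5*(-3) = -15)
P = 1/9 (P = 1/(6 + 3) = 1/9 ≈ 0.11111)
c(s, l) = 3025/81 (c(s, l) = (6 + 1/9)**2 = (55/9)**2 = 3025/81)
c(F(-1, 4), 8) + 256*45 = 3025/81 + 256*45 = 3025/81 + 11520 = 936145/81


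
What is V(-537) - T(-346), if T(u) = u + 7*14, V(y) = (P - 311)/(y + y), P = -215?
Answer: 133439/537 ≈ 248.49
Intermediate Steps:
V(y) = -263/y (V(y) = (-215 - 311)/(y + y) = -526*1/(2*y) = -263/y)
T(u) = 98 + u (T(u) = u + 98 = 98 + u)
V(-537) - T(-346) = -263/(-537) - (98 - 346) = -263*(-1/537) - 1*(-248) = 263/537 + 248 = 133439/537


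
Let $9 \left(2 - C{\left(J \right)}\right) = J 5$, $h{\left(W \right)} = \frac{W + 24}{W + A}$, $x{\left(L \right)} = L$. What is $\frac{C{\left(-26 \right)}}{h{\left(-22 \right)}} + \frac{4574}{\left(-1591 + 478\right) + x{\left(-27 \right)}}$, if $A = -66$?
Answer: $- \frac{1244141}{1710} \approx -727.57$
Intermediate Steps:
$h{\left(W \right)} = \frac{24 + W}{-66 + W}$ ($h{\left(W \right)} = \frac{W + 24}{W - 66} = \frac{24 + W}{-66 + W}$)
$C{\left(J \right)} = 2 - \frac{5 J}{9}$ ($C{\left(J \right)} = 2 - \frac{J 5}{9} = 2 - \frac{5 J}{9}$)
$\frac{C{\left(-26 \right)}}{h{\left(-22 \right)}} + \frac{4574}{\left(-1591 + 478\right) + x{\left(-27 \right)}} = \frac{2 - - \frac{130}{9}}{\frac{1}{-66 - 22} \left(24 - 22\right)} + \frac{4574}{\left(-1591 + 478\right) - 27} = \frac{2 + \frac{130}{9}}{\frac{1}{-88} \cdot 2} + \frac{4574}{-1113 - 27} = \frac{148}{9 \left(\left(- \frac{1}{88}\right) 2\right)} + \frac{4574}{-1140} = \frac{148}{9 \left(- \frac{1}{44}\right)} + 4574 \left(- \frac{1}{1140}\right) = \frac{148}{9} \left(-44\right) - \frac{2287}{570} = - \frac{6512}{9} - \frac{2287}{570} = - \frac{1244141}{1710}$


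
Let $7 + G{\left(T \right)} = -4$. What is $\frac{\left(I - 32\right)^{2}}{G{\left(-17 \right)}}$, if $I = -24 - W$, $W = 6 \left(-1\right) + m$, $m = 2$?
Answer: $- \frac{2704}{11} \approx -245.82$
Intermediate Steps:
$G{\left(T \right)} = -11$ ($G{\left(T \right)} = -7 - 4 = -11$)
$W = -4$ ($W = 6 \left(-1\right) + 2 = -6 + 2 = -4$)
$I = -20$ ($I = -24 - -4 = -24 + 4 = -20$)
$\frac{\left(I - 32\right)^{2}}{G{\left(-17 \right)}} = \frac{\left(-20 - 32\right)^{2}}{-11} = \left(-52\right)^{2} \left(- \frac{1}{11}\right) = 2704 \left(- \frac{1}{11}\right) = - \frac{2704}{11}$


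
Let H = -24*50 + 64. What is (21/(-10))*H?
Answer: 11928/5 ≈ 2385.6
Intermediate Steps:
H = -1136 (H = -1200 + 64 = -1136)
(21/(-10))*H = (21/(-10))*(-1136) = (21*(-1/10))*(-1136) = -21/10*(-1136) = 11928/5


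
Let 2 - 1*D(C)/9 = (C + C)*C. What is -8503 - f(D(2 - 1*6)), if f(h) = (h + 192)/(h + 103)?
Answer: -1420079/167 ≈ -8503.5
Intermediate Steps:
D(C) = 18 - 18*C**2 (D(C) = 18 - 9*(C + C)*C = 18 - 9*2*C*C = 18 - 18*C**2)
f(h) = (192 + h)/(103 + h)
-8503 - f(D(2 - 1*6)) = -8503 - (192 + (18 - 18*(2 - 1*6)**2))/(103 + (18 - 18*(2 - 1*6)**2)) = -8503 - (192 + (18 - 18*(2 - 6)**2))/(103 + (18 - 18*(2 - 6)**2)) = -8503 - (192 + (18 - 18*(-4)**2))/(103 + (18 - 18*(-4)**2)) = -8503 - (192 + (18 - 18*16))/(103 + (18 - 18*16)) = -8503 - (192 + (18 - 288))/(103 + (18 - 288)) = -8503 - (192 - 270)/(103 - 270) = -8503 - (-78)/(-167) = -8503 - (-1)*(-78)/167 = -8503 - 1*78/167 = -8503 - 78/167 = -1420079/167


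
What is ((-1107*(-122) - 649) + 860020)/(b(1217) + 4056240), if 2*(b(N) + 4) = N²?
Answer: 1988850/9593561 ≈ 0.20731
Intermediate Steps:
b(N) = -4 + N²/2
((-1107*(-122) - 649) + 860020)/(b(1217) + 4056240) = ((-1107*(-122) - 649) + 860020)/((-4 + (½)*1217²) + 4056240) = ((135054 - 649) + 860020)/((-4 + (½)*1481089) + 4056240) = (134405 + 860020)/((-4 + 1481089/2) + 4056240) = 994425/(1481081/2 + 4056240) = 994425/(9593561/2) = 994425*(2/9593561) = 1988850/9593561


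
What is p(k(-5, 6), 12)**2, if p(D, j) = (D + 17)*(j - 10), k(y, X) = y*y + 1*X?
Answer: 9216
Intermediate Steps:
k(y, X) = X + y**2 (k(y, X) = y**2 + X = X + y**2)
p(D, j) = (-10 + j)*(17 + D) (p(D, j) = (17 + D)*(-10 + j) = (-10 + j)*(17 + D))
p(k(-5, 6), 12)**2 = (-170 - 10*(6 + (-5)**2) + 17*12 + (6 + (-5)**2)*12)**2 = (-170 - 10*(6 + 25) + 204 + (6 + 25)*12)**2 = (-170 - 10*31 + 204 + 31*12)**2 = (-170 - 310 + 204 + 372)**2 = 96**2 = 9216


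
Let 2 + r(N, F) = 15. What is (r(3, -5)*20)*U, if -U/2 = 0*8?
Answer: 0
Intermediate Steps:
r(N, F) = 13 (r(N, F) = -2 + 15 = 13)
U = 0 (U = -0*8 = -2*0 = 0)
(r(3, -5)*20)*U = (13*20)*0 = 260*0 = 0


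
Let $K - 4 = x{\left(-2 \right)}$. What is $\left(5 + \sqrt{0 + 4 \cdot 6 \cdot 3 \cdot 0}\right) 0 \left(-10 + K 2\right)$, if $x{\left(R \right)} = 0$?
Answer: $0$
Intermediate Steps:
$K = 4$ ($K = 4 + 0 = 4$)
$\left(5 + \sqrt{0 + 4 \cdot 6 \cdot 3 \cdot 0}\right) 0 \left(-10 + K 2\right) = \left(5 + \sqrt{0 + 4 \cdot 6 \cdot 3 \cdot 0}\right) 0 \left(-10 + 4 \cdot 2\right) = \left(5 + \sqrt{0 + 4 \cdot 18 \cdot 0}\right) 0 \left(-10 + 8\right) = \left(5 + \sqrt{0 + 4 \cdot 0}\right) 0 \left(-2\right) = \left(5 + \sqrt{0 + 0}\right) 0 \left(-2\right) = \left(5 + \sqrt{0}\right) 0 \left(-2\right) = \left(5 + 0\right) 0 \left(-2\right) = 5 \cdot 0 \left(-2\right) = 0 \left(-2\right) = 0$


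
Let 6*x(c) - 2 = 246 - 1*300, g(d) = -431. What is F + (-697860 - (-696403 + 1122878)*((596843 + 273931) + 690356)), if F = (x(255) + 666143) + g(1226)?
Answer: -1997348846720/3 ≈ -6.6578e+11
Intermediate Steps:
x(c) = -26/3 (x(c) = 1/3 + (246 - 1*300)/6 = 1/3 + (246 - 300)/6 = 1/3 + (1/6)*(-54) = 1/3 - 9 = -26/3)
F = 1997110/3 (F = (-26/3 + 666143) - 431 = 1998403/3 - 431 = 1997110/3 ≈ 6.6570e+5)
F + (-697860 - (-696403 + 1122878)*((596843 + 273931) + 690356)) = 1997110/3 + (-697860 - (-696403 + 1122878)*((596843 + 273931) + 690356)) = 1997110/3 + (-697860 - 426475*(870774 + 690356)) = 1997110/3 + (-697860 - 426475*1561130) = 1997110/3 + (-697860 - 1*665782916750) = 1997110/3 + (-697860 - 665782916750) = 1997110/3 - 665783614610 = -1997348846720/3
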